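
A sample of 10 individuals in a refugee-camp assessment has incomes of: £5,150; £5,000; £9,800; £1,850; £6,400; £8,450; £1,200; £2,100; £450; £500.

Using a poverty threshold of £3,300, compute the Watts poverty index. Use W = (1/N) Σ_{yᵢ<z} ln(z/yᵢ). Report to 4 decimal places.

0.5922

Below z: £450, £500, £1,200, £1,850, £2,100 (q = 5 of N = 10).
Log gaps: ln(3300/450) = 1.9924; ln(3300/500) = 1.8871; ln(3300/1200) = 1.0116; ln(3300/1850) = 0.5787; ln(3300/2100) = 0.4520.
W = 5.921823 / 10 = 0.5922.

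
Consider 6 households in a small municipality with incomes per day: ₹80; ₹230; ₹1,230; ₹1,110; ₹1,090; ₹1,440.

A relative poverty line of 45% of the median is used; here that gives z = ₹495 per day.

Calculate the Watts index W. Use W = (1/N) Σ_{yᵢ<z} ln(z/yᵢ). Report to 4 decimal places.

0.4315

Poor units: ₹80, ₹230 (q = 2 of N = 6).
Log gaps: ln(495/80) = 1.8225; ln(495/230) = 0.7665.
W = 2.589010 / 6 = 0.4315.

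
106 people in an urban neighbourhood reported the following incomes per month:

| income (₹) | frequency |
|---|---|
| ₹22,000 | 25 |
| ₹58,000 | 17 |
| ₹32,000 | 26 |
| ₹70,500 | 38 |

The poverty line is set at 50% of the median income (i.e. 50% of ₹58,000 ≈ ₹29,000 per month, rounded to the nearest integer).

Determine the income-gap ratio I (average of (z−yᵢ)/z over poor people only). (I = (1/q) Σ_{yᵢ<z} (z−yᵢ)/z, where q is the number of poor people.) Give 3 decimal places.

Below the line: 25×₹22,000 (q = 25 of N = 106).
Relative gaps: 0.2414 (×25); sum = 6.034483.
The income-gap ratio divides by q (the poor only): 6.034483 / 25 = 0.241.

0.241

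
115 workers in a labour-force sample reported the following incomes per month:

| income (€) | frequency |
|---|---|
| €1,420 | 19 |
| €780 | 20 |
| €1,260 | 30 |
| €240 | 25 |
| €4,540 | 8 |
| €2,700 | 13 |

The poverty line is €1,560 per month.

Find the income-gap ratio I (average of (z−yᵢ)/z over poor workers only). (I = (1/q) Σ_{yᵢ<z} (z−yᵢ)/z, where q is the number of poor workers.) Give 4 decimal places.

Below z: 25×€240, 20×€780, 30×€1,260, 19×€1,420 (q = 94 of N = 115).
Shortfall ratios (z−y)/z: 0.8462 (×25), 0.5000 (×20), 0.1923 (×30), 0.0897 (×19); sum = 38.628205.
I averages over the q = 94 poor units only: 38.628205 / 94 = 0.4109.

0.4109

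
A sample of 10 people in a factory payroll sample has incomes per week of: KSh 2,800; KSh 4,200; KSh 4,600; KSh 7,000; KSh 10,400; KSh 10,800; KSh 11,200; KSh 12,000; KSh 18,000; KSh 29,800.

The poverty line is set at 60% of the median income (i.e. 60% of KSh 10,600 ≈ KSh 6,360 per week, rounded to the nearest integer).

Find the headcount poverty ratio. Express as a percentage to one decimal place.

30.0%

3 of the 10 people have income below KSh 6,360.
H = 3/10 = 30.0%.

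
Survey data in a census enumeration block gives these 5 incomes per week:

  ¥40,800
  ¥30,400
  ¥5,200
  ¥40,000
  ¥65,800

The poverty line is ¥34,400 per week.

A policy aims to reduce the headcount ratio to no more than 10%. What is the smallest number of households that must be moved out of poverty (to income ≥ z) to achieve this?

Currently q = 2 of N = 5 are below the line (H = 0.400).
A headcount ratio of at most 10% allows at most ⌊0.10 × 5⌋ = 0 poor households.
So at least 2 − 0 = 2 must be lifted.

2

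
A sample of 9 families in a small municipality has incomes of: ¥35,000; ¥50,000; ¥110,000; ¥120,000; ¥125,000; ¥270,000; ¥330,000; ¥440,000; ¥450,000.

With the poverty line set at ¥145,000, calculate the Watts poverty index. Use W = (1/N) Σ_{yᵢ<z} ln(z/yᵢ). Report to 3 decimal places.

0.344

Below z: ¥35,000, ¥50,000, ¥110,000, ¥120,000, ¥125,000 (q = 5 of N = 9).
ln(z/y) terms: ln(145000/35000) = 1.4214; ln(145000/50000) = 1.0647; ln(145000/110000) = 0.2763; ln(145000/120000) = 0.1892; ln(145000/125000) = 0.1484.
W = 3.100012 / 9 = 0.344.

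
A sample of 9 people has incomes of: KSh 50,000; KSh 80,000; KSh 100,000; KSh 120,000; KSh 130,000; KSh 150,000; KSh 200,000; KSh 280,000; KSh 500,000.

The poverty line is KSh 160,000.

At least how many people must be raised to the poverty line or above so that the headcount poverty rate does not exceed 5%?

6 of the 9 people are poor, so H = 6/9 = 0.667.
A headcount ratio of at most 5% allows at most ⌊0.05 × 9⌋ = 0 poor people.
So at least 6 − 0 = 6 must be lifted.

6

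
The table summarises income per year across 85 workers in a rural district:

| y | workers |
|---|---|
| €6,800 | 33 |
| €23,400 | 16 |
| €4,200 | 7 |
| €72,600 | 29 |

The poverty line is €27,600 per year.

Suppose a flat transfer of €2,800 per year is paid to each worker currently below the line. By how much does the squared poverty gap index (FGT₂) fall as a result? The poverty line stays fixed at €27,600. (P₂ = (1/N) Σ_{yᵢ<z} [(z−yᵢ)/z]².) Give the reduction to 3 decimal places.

Before: below the line — 7×€4,200, 33×€6,800, 16×€23,400; squared poverty gap index (FGT₂) = 0.28405.
After the €2,800 transfer: below the line — 7×€7,000, 33×€9,600, 16×€26,200; squared poverty gap index (FGT₂) = 0.21149.
Reduction = 0.28405 − 0.21149 = 0.073.

0.073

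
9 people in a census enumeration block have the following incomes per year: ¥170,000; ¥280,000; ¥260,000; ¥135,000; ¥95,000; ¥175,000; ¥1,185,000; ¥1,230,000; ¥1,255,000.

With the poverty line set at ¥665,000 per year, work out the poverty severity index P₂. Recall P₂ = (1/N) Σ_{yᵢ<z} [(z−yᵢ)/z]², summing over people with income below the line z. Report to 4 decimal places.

0.3526

Incomes under z: ¥95,000, ¥135,000, ¥170,000, ¥175,000, ¥260,000, ¥280,000 (q = 6 of N = 9).
Relative gaps: (665000−95000)/665000 = 0.8571; (665000−135000)/665000 = 0.7970; (665000−170000)/665000 = 0.7444; (665000−175000)/665000 = 0.7368; (665000−260000)/665000 = 0.6090; (665000−280000)/665000 = 0.5789.
Squared: 0.7347; 0.6352; 0.5541; 0.5429; 0.3709; 0.3352.
Sum = 3.172989; P₂ = 3.172989 / 9 = 0.3526.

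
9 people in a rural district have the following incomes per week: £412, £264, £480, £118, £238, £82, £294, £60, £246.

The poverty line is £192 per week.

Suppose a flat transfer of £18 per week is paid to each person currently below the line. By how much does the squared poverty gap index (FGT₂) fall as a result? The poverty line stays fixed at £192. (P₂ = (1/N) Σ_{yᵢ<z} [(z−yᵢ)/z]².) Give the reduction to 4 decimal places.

0.0314

Before: below the line — £60, £82, £118; squared poverty gap index (FGT₂) = 0.105493.
After the £18 transfer: below the line — £78, £100, £136; squared poverty gap index (FGT₂) = 0.074134.
Reduction = 0.105493 − 0.074134 = 0.0314.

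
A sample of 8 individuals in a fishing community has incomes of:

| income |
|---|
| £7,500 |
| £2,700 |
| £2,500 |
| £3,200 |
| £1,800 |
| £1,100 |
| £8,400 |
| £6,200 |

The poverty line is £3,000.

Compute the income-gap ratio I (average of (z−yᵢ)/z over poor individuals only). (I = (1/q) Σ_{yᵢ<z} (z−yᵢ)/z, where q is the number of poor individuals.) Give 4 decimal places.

Below z: £1,100, £1,800, £2,500, £2,700 (q = 4 of N = 8).
Relative gaps: 0.6333, 0.4000, 0.1667, 0.1000; sum = 1.300000.
The income-gap ratio divides by q (the poor only): 1.300000 / 4 = 0.3250.

0.3250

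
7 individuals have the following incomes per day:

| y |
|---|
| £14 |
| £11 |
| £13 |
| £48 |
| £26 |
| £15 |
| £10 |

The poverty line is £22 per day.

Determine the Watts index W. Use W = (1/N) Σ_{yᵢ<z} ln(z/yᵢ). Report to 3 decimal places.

0.406

Below z: £10, £11, £13, £14, £15 (q = 5 of N = 7).
Log gaps: ln(22/10) = 0.7885; ln(22/11) = 0.6931; ln(22/13) = 0.5261; ln(22/14) = 0.4520; ln(22/15) = 0.3830.
W = 2.842675 / 7 = 0.406.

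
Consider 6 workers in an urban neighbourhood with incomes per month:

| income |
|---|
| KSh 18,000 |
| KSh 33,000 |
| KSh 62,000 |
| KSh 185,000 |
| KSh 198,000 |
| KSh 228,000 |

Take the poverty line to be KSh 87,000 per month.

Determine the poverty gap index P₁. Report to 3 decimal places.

Below the line: KSh 18,000, KSh 33,000, KSh 62,000 (q = 3 of N = 6).
Shortfall ratios: (87000−18000)/87000 = 0.7931; (87000−33000)/87000 = 0.6207; (87000−62000)/87000 = 0.2874.
Σ = 1.701149. Dividing by the full population N = 6 gives P₁ = 0.284.

0.284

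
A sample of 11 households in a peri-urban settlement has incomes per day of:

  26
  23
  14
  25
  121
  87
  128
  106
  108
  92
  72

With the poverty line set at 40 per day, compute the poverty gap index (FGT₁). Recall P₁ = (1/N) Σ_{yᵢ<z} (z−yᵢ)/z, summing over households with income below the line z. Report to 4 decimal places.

Below the line: 14, 23, 25, 26 (q = 4 of N = 11).
Gap ratios (z−y)/z: (40−14)/40 = 0.6500; (40−23)/40 = 0.4250; (40−25)/40 = 0.3750; (40−26)/40 = 0.3500.
Sum of shortfalls = 1.800000; P₁ averages over all N: 1.800000 / 11 = 0.1636.

0.1636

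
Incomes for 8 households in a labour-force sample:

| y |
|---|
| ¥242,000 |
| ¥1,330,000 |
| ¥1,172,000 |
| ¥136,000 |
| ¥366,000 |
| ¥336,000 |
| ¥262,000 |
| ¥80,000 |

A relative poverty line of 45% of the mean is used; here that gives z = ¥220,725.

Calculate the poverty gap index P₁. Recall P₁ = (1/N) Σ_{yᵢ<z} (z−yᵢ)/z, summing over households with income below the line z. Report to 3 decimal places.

Below the line: ¥80,000, ¥136,000 (q = 2 of N = 8).
Normalized shortfalls: (220725−80000)/220725 = 0.6376; (220725−136000)/220725 = 0.3838.
Sum of shortfalls = 1.021407; P₁ averages over all N: 1.021407 / 8 = 0.128.

0.128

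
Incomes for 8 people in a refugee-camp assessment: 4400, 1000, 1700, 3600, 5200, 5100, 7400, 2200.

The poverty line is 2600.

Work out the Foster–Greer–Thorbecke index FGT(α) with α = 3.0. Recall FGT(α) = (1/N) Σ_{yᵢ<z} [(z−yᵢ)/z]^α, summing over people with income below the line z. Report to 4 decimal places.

Incomes under z: 1000, 1700, 2200 (q = 3 of N = 8).
Normalized shortfalls: (2600−1000)/2600 = 0.6154; (2600−1700)/2600 = 0.3462; (2600−2200)/2600 = 0.1538.
Raised to α = 3.0: 0.23305; 0.04148; 0.00364.
Sum = 0.278163; FGT(3.0) = 0.278163 / 8 = 0.0348.

0.0348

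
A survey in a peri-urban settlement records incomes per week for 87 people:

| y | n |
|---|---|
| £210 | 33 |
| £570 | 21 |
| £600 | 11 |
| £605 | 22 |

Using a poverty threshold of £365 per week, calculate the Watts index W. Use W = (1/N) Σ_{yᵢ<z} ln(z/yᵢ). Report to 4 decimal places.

Poor units: 33×£210 (q = 33 of N = 87).
Log shortfalls: ln(365/210) = 0.5528 (×33).
W = 18.242064 / 87 = 0.2097.

0.2097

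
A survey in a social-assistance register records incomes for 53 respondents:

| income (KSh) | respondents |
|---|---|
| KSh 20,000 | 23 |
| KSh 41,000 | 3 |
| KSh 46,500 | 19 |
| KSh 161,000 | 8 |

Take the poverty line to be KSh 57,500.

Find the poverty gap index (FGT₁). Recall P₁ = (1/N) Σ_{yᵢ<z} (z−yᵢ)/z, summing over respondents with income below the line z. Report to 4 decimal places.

Below the line: 23×KSh 20,000, 3×KSh 41,000, 19×KSh 46,500 (q = 45 of N = 53).
Relative gaps: (57500−20000)/57500 = 0.6522 (×23); (57500−41000)/57500 = 0.2870 (×3); (57500−46500)/57500 = 0.1913 (×19).
Sum of shortfalls = 19.495652; P₁ averages over all N: 19.495652 / 53 = 0.3678.

0.3678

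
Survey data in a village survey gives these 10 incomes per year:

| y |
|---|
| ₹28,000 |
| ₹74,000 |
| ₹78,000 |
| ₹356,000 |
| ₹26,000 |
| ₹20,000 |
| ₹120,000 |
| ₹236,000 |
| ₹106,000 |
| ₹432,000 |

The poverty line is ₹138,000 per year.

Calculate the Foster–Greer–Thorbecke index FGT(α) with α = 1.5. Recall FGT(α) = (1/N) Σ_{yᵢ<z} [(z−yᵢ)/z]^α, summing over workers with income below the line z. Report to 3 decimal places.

0.299

Below z: ₹20,000, ₹26,000, ₹28,000, ₹74,000, ₹78,000, ₹106,000, ₹120,000 (q = 7 of N = 10).
Gap ratios (z−y)/z: (138000−20000)/138000 = 0.8551; (138000−26000)/138000 = 0.8116; (138000−28000)/138000 = 0.7971; (138000−74000)/138000 = 0.4638; (138000−78000)/138000 = 0.4348; (138000−106000)/138000 = 0.2319; (138000−120000)/138000 = 0.1304.
Raised to α = 1.5: 0.79069; 0.73115; 0.71166; 0.31583; 0.28669; 0.11166; 0.04711.
Sum = 2.994782; FGT(1.5) = 2.994782 / 10 = 0.299.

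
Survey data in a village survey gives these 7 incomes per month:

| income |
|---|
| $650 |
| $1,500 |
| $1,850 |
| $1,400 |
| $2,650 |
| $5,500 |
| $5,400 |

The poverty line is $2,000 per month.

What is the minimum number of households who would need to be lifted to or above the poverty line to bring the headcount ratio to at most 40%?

Currently q = 4 of N = 7 are below the line (H = 0.571).
A headcount ratio of at most 40% allows at most ⌊0.40 × 7⌋ = 2 poor households.
So at least 4 − 2 = 2 must be lifted.

2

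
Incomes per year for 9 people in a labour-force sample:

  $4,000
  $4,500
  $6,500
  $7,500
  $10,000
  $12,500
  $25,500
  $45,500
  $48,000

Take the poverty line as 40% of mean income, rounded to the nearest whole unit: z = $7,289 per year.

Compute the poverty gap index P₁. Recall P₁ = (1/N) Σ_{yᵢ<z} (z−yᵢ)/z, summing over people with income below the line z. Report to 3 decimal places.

0.105

Below the line: $4,000, $4,500, $6,500 (q = 3 of N = 9).
Shortfall ratios: (7289−4000)/7289 = 0.4512; (7289−4500)/7289 = 0.3826; (7289−6500)/7289 = 0.1082.
Sum of shortfalls = 0.942105; P₁ averages over all N: 0.942105 / 9 = 0.105.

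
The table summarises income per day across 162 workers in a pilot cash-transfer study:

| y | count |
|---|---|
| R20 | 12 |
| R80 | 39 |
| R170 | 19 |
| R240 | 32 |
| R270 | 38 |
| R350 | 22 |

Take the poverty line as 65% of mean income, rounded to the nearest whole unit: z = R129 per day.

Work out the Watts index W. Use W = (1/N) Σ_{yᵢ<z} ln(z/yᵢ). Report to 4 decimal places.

0.2531

Incomes under z: 12×R20, 39×R80 (q = 51 of N = 162).
ln(z/y) terms: ln(129/20) = 1.8641 (×12); ln(129/80) = 0.4778 (×39).
W = 41.002607 / 162 = 0.2531.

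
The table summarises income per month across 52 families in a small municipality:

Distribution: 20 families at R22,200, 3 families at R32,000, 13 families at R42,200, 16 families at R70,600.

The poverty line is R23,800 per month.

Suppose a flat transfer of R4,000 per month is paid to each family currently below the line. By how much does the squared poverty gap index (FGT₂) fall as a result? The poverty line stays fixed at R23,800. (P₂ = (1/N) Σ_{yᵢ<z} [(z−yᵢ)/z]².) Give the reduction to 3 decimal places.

Before: below the line — 20×R22,200; squared poverty gap index (FGT₂) = 0.00174.
After the R4,000 transfer: below the line — none; squared poverty gap index (FGT₂) = 0.00000.
Reduction = 0.00174 − 0.00000 = 0.002.

0.002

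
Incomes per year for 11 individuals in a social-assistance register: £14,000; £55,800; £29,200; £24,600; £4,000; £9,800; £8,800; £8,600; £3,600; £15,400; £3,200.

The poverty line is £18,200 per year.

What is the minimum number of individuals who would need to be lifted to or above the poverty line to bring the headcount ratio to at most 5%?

8 of the 11 individuals are poor, so H = 8/11 = 0.727.
A headcount ratio of at most 5% allows at most ⌊0.05 × 11⌋ = 0 poor individuals.
So at least 8 − 0 = 8 must be lifted.

8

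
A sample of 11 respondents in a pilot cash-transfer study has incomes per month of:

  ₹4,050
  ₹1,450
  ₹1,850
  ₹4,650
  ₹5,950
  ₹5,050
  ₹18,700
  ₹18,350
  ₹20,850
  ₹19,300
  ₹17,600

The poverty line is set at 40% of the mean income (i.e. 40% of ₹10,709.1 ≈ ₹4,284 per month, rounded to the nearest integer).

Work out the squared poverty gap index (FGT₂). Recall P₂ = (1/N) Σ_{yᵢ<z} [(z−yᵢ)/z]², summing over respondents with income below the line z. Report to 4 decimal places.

Below z: ₹1,450, ₹1,850, ₹4,050 (q = 3 of N = 11).
Gap ratios (z−y)/z: (4284−1450)/4284 = 0.6615; (4284−1850)/4284 = 0.5682; (4284−4050)/4284 = 0.0546.
Squared: 0.4376; 0.3228; 0.0030.
Sum = 0.763414; P₂ = 0.763414 / 11 = 0.0694.

0.0694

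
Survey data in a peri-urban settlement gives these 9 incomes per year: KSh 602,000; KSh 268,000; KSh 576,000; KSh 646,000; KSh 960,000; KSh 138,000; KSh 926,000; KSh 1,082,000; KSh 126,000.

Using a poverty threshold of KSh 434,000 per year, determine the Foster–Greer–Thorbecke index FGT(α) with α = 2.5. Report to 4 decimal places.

0.0999

Incomes under z: KSh 126,000, KSh 138,000, KSh 268,000 (q = 3 of N = 9).
Shortfall ratios: (434000−126000)/434000 = 0.7097; (434000−138000)/434000 = 0.6820; (434000−268000)/434000 = 0.3825.
Raised to α = 2.5: 0.42428; 0.38415; 0.09048.
Sum = 0.898912; FGT(2.5) = 0.898912 / 9 = 0.0999.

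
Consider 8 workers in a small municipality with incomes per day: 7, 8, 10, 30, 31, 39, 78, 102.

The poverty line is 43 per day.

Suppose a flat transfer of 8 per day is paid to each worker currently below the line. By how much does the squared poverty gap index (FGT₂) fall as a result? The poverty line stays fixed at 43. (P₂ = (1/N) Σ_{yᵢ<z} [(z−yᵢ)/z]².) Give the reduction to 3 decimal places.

0.119

Before: below the line — 7, 8, 10, 30, 31, 39; squared poverty gap index (FGT₂) = 0.26629.
After the 8 transfer: below the line — 15, 16, 18, 38, 39; squared poverty gap index (FGT₂) = 0.14731.
Reduction = 0.26629 − 0.14731 = 0.119.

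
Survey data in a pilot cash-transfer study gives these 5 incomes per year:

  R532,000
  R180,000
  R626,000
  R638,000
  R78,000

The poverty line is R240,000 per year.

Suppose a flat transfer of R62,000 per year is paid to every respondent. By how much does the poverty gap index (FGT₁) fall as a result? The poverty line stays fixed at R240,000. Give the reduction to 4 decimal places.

Before: below the line — R78,000, R180,000; poverty gap index (FGT₁) = 0.185000.
After the R62,000 transfer: below the line — R140,000; poverty gap index (FGT₁) = 0.083333.
Reduction = 0.185000 − 0.083333 = 0.1017.

0.1017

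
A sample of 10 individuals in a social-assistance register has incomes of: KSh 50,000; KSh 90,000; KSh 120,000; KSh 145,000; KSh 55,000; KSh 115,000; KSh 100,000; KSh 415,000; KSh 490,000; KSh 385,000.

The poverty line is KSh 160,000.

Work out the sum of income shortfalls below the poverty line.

Incomes under z: KSh 50,000, KSh 55,000, KSh 90,000, KSh 100,000, KSh 115,000, KSh 120,000, KSh 145,000 (q = 7 of N = 10).
Individual gaps: 160000−50000 = 110000; 160000−55000 = 105000; 160000−90000 = 70000; 160000−100000 = 60000; 160000−115000 = 45000; 160000−120000 = 40000; 160000−145000 = 15000.
Aggregate gap = KSh 445,000.

KSh 445,000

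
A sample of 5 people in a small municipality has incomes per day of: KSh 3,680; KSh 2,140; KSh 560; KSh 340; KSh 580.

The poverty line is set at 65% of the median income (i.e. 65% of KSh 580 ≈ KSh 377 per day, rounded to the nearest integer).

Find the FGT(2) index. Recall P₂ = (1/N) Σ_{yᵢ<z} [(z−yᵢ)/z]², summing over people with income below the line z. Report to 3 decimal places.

Poor units: KSh 340 (q = 1 of N = 5).
Gap ratios (z−y)/z: (377−340)/377 = 0.0981.
Squared: 0.0096.
Sum = 0.009632; P₂ = 0.009632 / 5 = 0.002.

0.002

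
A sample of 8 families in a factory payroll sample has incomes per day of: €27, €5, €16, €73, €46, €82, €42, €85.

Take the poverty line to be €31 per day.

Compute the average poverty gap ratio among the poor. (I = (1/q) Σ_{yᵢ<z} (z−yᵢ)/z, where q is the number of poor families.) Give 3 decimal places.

0.484

Incomes under z: €5, €16, €27 (q = 3 of N = 8).
Shortfall ratios (z−y)/z: 0.8387, 0.4839, 0.1290; sum = 1.451613.
The income-gap ratio divides by q (the poor only): 1.451613 / 3 = 0.484.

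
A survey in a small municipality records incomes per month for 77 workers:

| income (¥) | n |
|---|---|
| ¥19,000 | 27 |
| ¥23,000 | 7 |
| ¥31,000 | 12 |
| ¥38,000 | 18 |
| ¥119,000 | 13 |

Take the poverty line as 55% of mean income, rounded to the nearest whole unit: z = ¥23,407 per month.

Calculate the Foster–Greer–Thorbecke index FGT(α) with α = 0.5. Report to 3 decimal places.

Below z: 27×¥19,000, 7×¥23,000 (q = 34 of N = 77).
Relative gaps: (23407−19000)/23407 = 0.1883 (×27); (23407−23000)/23407 = 0.0174 (×7).
Raised to α = 0.5: 0.43391 (×27); 0.13186 (×7).
Sum = 12.638587; FGT(0.5) = 12.638587 / 77 = 0.164.

0.164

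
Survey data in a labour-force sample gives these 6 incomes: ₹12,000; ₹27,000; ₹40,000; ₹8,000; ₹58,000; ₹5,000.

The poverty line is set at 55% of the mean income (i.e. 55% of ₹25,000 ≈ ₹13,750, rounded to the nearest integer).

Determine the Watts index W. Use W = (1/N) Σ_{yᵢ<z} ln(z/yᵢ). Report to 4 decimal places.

0.2816

Below the line: ₹5,000, ₹8,000, ₹12,000 (q = 3 of N = 6).
Log gaps: ln(13750/5000) = 1.0116; ln(13750/8000) = 0.5416; ln(13750/12000) = 0.1361.
W = 1.689330 / 6 = 0.2816.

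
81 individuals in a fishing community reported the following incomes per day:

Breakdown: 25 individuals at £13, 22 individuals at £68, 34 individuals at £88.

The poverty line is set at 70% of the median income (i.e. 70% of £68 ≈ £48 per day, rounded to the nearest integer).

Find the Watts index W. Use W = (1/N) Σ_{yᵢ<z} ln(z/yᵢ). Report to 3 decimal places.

0.403

Below z: 25×£13 (q = 25 of N = 81).
Log gaps: ln(48/13) = 1.3063 (×25).
W = 32.656291 / 81 = 0.403.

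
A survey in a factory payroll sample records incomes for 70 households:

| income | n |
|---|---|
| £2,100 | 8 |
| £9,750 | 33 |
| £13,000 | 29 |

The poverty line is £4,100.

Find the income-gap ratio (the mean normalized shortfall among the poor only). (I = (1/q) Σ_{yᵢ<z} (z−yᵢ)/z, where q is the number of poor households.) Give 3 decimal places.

Poor units: 8×£2,100 (q = 8 of N = 70).
Relative gaps: 0.4878 (×8); sum = 3.902439.
The income-gap ratio divides by q (the poor only): 3.902439 / 8 = 0.488.

0.488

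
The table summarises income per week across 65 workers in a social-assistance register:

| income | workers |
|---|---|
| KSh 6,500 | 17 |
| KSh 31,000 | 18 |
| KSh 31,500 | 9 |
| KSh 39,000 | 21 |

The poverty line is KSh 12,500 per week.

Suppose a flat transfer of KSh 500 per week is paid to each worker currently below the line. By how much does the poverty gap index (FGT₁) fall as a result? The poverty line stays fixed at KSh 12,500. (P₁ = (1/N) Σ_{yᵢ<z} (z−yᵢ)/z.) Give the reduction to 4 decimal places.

Before: below the line — 17×KSh 6,500; poverty gap index (FGT₁) = 0.125538.
After the KSh 500 transfer: below the line — 17×KSh 7,000; poverty gap index (FGT₁) = 0.115077.
Reduction = 0.125538 − 0.115077 = 0.0105.

0.0105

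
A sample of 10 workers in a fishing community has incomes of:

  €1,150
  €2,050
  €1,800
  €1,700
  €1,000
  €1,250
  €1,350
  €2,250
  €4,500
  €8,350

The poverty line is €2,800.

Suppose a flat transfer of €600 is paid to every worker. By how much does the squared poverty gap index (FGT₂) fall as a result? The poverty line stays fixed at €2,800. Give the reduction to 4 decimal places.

Before: below the line — €1,000, €1,150, €1,250, €1,350, €1,700, €1,800, €2,050, €2,250; squared poverty gap index (FGT₂) = 0.172736.
After the €600 transfer: below the line — €1,600, €1,750, €1,850, €1,950, €2,300, €2,400, €2,650; squared poverty gap index (FGT₂) = 0.058673.
Reduction = 0.172736 − 0.058673 = 0.1141.

0.1141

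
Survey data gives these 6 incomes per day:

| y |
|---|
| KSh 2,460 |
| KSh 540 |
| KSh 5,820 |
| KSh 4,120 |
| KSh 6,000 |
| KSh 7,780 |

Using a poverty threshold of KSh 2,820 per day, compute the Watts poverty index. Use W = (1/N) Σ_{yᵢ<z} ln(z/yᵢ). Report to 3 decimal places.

Incomes under z: KSh 540, KSh 2,460 (q = 2 of N = 6).
Log shortfalls: ln(2820/540) = 1.6529; ln(2820/2460) = 0.1366.
W = 1.789499 / 6 = 0.298.

0.298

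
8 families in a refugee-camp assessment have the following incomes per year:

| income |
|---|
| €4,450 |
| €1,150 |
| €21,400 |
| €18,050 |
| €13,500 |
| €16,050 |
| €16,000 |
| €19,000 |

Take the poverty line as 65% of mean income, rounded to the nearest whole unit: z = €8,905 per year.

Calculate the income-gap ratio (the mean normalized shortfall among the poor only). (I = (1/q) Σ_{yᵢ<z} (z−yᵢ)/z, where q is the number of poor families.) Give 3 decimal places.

0.686

Below the line: €1,150, €4,450 (q = 2 of N = 8).
Shortfall ratios (z−y)/z: 0.8709, 0.5003; sum = 1.371140.
I averages over the q = 2 poor units only: 1.371140 / 2 = 0.686.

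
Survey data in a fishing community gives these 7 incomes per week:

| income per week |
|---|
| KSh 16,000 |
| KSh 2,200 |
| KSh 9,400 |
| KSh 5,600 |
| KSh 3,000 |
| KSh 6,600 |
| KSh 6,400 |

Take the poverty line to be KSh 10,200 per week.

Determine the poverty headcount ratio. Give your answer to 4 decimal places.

6 of the 7 households have income below KSh 10,200.
H = 6/7 = 0.8571.

0.8571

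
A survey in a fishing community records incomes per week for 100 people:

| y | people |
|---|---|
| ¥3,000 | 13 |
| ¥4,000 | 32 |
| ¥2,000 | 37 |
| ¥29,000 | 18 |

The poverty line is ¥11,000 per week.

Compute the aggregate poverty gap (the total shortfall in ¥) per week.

Incomes under z: 37×¥2,000, 13×¥3,000, 32×¥4,000 (q = 82 of N = 100).
Individual gaps: 37×(11000−2000) = 333000; 13×(11000−3000) = 104000; 32×(11000−4000) = 224000.
Aggregate gap = ¥661,000.

¥661,000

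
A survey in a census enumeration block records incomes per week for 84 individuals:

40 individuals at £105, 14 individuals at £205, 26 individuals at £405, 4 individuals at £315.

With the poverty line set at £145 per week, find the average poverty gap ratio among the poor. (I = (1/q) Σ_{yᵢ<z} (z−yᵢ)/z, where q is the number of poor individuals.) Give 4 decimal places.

Below z: 40×£105 (q = 40 of N = 84).
Relative gaps: 0.2759 (×40); sum = 11.034483.
The income-gap ratio divides by q (the poor only): 11.034483 / 40 = 0.2759.

0.2759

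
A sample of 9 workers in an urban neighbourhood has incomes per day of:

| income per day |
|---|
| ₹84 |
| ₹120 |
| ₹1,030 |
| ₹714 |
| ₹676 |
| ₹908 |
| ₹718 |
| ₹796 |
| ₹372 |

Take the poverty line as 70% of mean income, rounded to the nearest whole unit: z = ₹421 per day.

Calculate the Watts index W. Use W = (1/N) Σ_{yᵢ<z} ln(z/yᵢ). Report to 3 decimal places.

0.332

Below the line: ₹84, ₹120, ₹372 (q = 3 of N = 9).
ln(z/y) terms: ln(421/84) = 1.6118; ln(421/120) = 1.2551; ln(421/372) = 0.1237.
W = 2.990696 / 9 = 0.332.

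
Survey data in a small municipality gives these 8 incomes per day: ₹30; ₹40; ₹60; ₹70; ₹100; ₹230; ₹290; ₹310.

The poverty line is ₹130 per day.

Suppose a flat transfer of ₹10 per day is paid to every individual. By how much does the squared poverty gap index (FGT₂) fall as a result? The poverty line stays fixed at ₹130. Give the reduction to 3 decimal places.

0.048

Before: below the line — ₹30, ₹40, ₹60, ₹70, ₹100; squared poverty gap index (FGT₂) = 0.20340.
After the ₹10 transfer: below the line — ₹40, ₹50, ₹70, ₹80, ₹110; squared poverty gap index (FGT₂) = 0.15533.
Reduction = 0.20340 − 0.15533 = 0.048.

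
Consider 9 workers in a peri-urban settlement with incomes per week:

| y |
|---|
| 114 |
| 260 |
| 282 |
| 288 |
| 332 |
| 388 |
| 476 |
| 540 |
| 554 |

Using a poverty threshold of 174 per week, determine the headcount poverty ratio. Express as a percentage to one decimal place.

11.1%

1 of the 9 workers have income below 174.
H = 1/9 = 11.1%.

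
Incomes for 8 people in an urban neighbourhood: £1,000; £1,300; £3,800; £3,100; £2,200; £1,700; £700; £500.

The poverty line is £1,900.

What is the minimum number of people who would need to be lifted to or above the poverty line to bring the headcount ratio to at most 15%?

4

Currently q = 5 of N = 8 are below the line (H = 0.625).
A headcount ratio of at most 15% allows at most ⌊0.15 × 8⌋ = 1 poor people.
So at least 5 − 1 = 4 must be lifted.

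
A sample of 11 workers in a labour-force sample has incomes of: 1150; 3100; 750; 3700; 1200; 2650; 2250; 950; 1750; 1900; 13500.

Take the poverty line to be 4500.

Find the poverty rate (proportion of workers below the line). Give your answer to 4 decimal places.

0.9091

10 of the 11 workers have income below 4500.
H = 10/11 = 0.9091.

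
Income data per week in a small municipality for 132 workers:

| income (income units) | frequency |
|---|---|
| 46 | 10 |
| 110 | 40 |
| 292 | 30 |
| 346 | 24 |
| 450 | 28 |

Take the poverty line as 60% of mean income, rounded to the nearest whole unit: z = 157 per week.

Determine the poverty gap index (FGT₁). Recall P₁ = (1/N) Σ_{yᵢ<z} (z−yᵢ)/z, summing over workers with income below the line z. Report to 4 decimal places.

Below z: 10×46, 40×110 (q = 50 of N = 132).
Gap ratios (z−y)/z: (157−46)/157 = 0.7070 (×10); (157−110)/157 = 0.2994 (×40).
Sum of shortfalls = 19.044586; P₁ averages over all N: 19.044586 / 132 = 0.1443.

0.1443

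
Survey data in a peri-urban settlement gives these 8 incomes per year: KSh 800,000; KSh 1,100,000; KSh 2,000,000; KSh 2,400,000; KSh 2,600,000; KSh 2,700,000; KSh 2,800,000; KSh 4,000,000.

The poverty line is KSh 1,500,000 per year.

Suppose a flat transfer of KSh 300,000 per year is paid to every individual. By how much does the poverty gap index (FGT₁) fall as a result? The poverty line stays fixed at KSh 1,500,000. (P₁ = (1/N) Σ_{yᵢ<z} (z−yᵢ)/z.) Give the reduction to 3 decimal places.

Before: below the line — KSh 800,000, KSh 1,100,000; poverty gap index (FGT₁) = 0.09167.
After the KSh 300,000 transfer: below the line — KSh 1,100,000, KSh 1,400,000; poverty gap index (FGT₁) = 0.04167.
Reduction = 0.09167 − 0.04167 = 0.050.

0.050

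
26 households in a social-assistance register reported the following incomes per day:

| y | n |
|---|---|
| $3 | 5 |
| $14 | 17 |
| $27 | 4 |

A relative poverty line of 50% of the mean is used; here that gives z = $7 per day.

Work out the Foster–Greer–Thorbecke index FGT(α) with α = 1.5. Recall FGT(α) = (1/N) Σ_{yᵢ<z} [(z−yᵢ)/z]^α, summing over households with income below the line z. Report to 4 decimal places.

Incomes under z: 5×$3 (q = 5 of N = 26).
Normalized shortfalls: (7−3)/7 = 0.5714 (×5).
Raised to α = 1.5: 0.43196 (×5).
Sum = 2.159797; FGT(1.5) = 2.159797 / 26 = 0.0831.

0.0831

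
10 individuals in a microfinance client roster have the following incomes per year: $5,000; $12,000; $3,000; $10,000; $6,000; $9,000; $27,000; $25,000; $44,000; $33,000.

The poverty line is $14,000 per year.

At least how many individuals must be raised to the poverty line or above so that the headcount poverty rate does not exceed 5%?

6 of the 10 individuals are poor, so H = 6/10 = 0.600.
A headcount ratio of at most 5% allows at most ⌊0.05 × 10⌋ = 0 poor individuals.
So at least 6 − 0 = 6 must be lifted.

6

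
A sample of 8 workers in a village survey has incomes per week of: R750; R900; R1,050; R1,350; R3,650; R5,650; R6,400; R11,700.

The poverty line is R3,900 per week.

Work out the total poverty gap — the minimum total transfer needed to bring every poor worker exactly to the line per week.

R11,800

Incomes under z: R750, R900, R1,050, R1,350, R3,650 (q = 5 of N = 8).
Individual gaps: 3900−750 = 3150; 3900−900 = 3000; 3900−1050 = 2850; 3900−1350 = 2550; 3900−3650 = 250.
Aggregate gap = R11,800.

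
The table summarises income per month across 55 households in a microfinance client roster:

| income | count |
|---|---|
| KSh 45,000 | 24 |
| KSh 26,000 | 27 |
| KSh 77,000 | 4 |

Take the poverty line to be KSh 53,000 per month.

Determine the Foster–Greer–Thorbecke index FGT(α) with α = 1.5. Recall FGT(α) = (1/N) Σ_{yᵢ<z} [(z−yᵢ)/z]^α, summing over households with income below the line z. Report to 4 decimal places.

0.2041

Below z: 27×KSh 26,000, 24×KSh 45,000 (q = 51 of N = 55).
Gap ratios (z−y)/z: (53000−26000)/53000 = 0.5094 (×27); (53000−45000)/53000 = 0.1509 (×24).
Raised to α = 1.5: 0.36361 (×27); 0.05864 (×24).
Sum = 11.224828; FGT(1.5) = 11.224828 / 55 = 0.2041.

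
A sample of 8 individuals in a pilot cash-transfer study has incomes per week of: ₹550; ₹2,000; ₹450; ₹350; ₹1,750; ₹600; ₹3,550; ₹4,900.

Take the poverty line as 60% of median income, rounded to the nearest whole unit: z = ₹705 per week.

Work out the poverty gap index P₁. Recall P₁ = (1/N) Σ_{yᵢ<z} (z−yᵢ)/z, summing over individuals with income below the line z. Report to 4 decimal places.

0.1543

Poor units: ₹350, ₹450, ₹550, ₹600 (q = 4 of N = 8).
Shortfall ratios: (705−350)/705 = 0.5035; (705−450)/705 = 0.3617; (705−550)/705 = 0.2199; (705−600)/705 = 0.1489.
Σ = 1.234043. Dividing by the full population N = 8 gives P₁ = 0.1543.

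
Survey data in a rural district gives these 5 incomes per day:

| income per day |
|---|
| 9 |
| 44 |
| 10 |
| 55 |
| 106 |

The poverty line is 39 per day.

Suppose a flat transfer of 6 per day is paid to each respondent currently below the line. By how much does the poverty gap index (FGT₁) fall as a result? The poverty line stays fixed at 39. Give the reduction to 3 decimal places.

0.062

Before: below the line — 9, 10; poverty gap index (FGT₁) = 0.30256.
After the 6 transfer: below the line — 15, 16; poverty gap index (FGT₁) = 0.24103.
Reduction = 0.30256 − 0.24103 = 0.062.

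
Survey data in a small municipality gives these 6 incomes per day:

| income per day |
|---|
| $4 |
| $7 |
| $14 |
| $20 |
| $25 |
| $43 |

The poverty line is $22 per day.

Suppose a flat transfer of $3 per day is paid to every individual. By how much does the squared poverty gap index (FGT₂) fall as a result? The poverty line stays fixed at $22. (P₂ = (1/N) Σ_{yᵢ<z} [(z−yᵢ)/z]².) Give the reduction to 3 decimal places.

0.077

Before: below the line — $4, $7, $14, $20; squared poverty gap index (FGT₂) = 0.21247.
After the $3 transfer: below the line — $7, $10, $17; squared poverty gap index (FGT₂) = 0.13567.
Reduction = 0.21247 − 0.13567 = 0.077.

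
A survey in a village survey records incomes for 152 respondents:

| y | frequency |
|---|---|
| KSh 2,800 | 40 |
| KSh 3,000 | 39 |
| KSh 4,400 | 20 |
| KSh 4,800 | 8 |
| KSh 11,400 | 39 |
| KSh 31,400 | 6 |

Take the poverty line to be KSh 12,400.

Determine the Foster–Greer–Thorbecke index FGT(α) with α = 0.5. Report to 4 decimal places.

Below the line: 40×KSh 2,800, 39×KSh 3,000, 20×KSh 4,400, 8×KSh 4,800, 39×KSh 11,400 (q = 146 of N = 152).
Normalized shortfalls: (12400−2800)/12400 = 0.7742 (×40); (12400−3000)/12400 = 0.7581 (×39); (12400−4400)/12400 = 0.6452 (×20); (12400−4800)/12400 = 0.6129 (×8); (12400−11400)/12400 = 0.0806 (×39).
Raised to α = 0.5: 0.87988 (×40); 0.87067 (×39); 0.80322 (×20); 0.78288 (×8); 0.28398 (×39).
Sum = 102.554092; FGT(0.5) = 102.554092 / 152 = 0.6747.

0.6747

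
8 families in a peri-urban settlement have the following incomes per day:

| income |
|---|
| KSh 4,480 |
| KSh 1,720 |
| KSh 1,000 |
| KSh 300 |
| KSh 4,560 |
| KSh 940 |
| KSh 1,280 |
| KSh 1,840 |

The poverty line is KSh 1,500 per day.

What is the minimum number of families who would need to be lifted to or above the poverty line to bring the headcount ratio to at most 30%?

4 of the 8 families are poor, so H = 4/8 = 0.500.
A headcount ratio of at most 30% allows at most ⌊0.30 × 8⌋ = 2 poor families.
So at least 4 − 2 = 2 must be lifted.

2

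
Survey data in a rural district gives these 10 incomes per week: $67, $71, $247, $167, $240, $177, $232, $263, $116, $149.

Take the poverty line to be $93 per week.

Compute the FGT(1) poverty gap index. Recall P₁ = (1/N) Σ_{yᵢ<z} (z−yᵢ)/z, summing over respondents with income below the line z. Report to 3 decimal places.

Incomes under z: $67, $71 (q = 2 of N = 10).
Shortfall ratios: (93−67)/93 = 0.2796; (93−71)/93 = 0.2366.
Σ = 0.516129. Dividing by the full population N = 10 gives P₁ = 0.052.

0.052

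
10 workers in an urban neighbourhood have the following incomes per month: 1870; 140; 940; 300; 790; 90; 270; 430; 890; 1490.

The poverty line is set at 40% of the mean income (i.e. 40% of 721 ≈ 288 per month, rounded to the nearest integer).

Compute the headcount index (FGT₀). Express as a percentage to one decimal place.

30.0%

3 of the 10 workers have income below 288.
H = 3/10 = 30.0%.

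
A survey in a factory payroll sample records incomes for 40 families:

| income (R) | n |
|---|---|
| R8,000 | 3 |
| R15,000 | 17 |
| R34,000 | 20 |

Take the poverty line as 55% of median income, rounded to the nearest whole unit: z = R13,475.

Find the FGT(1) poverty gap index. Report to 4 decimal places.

0.0305

Poor units: 3×R8,000 (q = 3 of N = 40).
Normalized shortfalls: (13475−8000)/13475 = 0.4063 (×3).
Σ = 1.218924. Dividing by the full population N = 40 gives P₁ = 0.0305.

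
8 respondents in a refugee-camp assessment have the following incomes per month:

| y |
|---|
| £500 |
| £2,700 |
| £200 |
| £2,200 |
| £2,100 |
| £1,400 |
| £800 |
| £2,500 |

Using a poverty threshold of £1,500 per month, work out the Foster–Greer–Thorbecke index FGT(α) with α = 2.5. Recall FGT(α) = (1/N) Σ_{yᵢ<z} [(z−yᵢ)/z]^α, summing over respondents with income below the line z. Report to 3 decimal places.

0.152

Incomes under z: £200, £500, £800, £1,400 (q = 4 of N = 8).
Gap ratios (z−y)/z: (1500−200)/1500 = 0.8667; (1500−500)/1500 = 0.6667; (1500−800)/1500 = 0.4667; (1500−1400)/1500 = 0.0667.
Raised to α = 2.5: 0.69925; 0.36289; 0.14877; 0.00115.
Sum = 1.212052; FGT(2.5) = 1.212052 / 8 = 0.152.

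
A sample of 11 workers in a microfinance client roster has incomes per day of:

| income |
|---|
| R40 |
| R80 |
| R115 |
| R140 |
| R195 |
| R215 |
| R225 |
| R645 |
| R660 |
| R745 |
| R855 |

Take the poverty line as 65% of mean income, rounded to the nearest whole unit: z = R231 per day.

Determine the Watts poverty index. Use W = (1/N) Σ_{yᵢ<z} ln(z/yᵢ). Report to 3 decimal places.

Below the line: R40, R80, R115, R140, R195, R215, R225 (q = 7 of N = 11).
Log gaps: ln(231/40) = 1.7535; ln(231/80) = 1.0604; ln(231/115) = 0.6975; ln(231/140) = 0.5008; ln(231/195) = 0.1694; ln(231/215) = 0.0718; ln(231/225) = 0.0263.
W = 4.279705 / 11 = 0.389.

0.389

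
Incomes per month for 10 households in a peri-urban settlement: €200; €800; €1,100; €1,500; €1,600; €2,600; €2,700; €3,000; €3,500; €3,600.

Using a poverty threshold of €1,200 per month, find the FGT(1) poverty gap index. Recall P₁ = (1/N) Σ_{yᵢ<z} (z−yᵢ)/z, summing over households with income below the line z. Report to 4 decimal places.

0.1250

Below the line: €200, €800, €1,100 (q = 3 of N = 10).
Normalized shortfalls: (1200−200)/1200 = 0.8333; (1200−800)/1200 = 0.3333; (1200−1100)/1200 = 0.0833.
Sum of shortfalls = 1.250000; P₁ averages over all N: 1.250000 / 10 = 0.1250.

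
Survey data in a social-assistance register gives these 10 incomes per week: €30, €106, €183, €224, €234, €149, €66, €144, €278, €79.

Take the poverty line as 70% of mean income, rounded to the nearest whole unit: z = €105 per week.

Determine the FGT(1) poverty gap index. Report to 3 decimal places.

0.133

Poor units: €30, €66, €79 (q = 3 of N = 10).
Shortfall ratios: (105−30)/105 = 0.7143; (105−66)/105 = 0.3714; (105−79)/105 = 0.2476.
Sum of shortfalls = 1.333333; P₁ averages over all N: 1.333333 / 10 = 0.133.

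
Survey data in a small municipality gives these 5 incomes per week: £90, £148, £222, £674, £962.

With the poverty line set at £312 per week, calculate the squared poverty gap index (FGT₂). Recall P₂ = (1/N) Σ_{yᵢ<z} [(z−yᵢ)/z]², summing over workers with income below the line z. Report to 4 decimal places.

0.1732

Poor units: £90, £148, £222 (q = 3 of N = 5).
Relative gaps: (312−90)/312 = 0.7115; (312−148)/312 = 0.5256; (312−222)/312 = 0.2885.
Squared: 0.5063; 0.2763; 0.0832.
Sum = 0.865796; P₂ = 0.865796 / 5 = 0.1732.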